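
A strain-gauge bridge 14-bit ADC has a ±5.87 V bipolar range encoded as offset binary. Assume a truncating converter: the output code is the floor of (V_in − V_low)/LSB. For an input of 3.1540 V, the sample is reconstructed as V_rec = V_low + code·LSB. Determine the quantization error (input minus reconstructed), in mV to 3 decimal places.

LSB = 11.74/2^14 = 0.717 mV.
Scaled input = 12593.6300 LSBs, so code = 12593.
V_rec = (−5.87) + 12593·0.000716553 = 3.1535486 V.
Error = 3.1540 − 3.1535486 = 0.000451416 V = 0.451 mV.

0.451 mV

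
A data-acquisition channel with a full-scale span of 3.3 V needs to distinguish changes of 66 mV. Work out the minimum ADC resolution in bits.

Number of steps required ≥ 3.3 V / 66 mV = 50.00.
Need 2^N ≥ 50.00; 2^5 = 32, 2^6 = 64.
Minimum N = 6.

6 bits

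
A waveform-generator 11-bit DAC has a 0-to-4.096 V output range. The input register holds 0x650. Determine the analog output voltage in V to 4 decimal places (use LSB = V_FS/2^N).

3.2320 V

LSB = 4.096 V / 2^11 = 2.000 mV.
Code 0x650 = 1616 decimal.
V_out = 0 + 1616 × 0.002 V = 3.232 V.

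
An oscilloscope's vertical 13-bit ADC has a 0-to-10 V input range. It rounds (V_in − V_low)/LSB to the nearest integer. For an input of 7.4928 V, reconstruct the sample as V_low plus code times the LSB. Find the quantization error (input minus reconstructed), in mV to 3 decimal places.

LSB = 10/2^13 = 1.221 mV.
(7.4928 − 0)/0.0012207 = 6138.1018; round gives code 6138.
V_rec = 0 + 6138·0.0012207 = 7.4926758 V.
Error = 7.4928 − 7.4926758 = 0.000124219 V = 0.124 mV.

0.124 mV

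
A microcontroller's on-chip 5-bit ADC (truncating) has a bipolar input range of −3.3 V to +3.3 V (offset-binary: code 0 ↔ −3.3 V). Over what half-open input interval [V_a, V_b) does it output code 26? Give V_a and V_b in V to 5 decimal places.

[2.06250 V, 2.26875 V)

LSB = 6.6/2^5 = 206.250 mV.
V_a = V_low + 26·LSB = 2.0625 V; V_b = V_low + 27·LSB = 2.26875 V.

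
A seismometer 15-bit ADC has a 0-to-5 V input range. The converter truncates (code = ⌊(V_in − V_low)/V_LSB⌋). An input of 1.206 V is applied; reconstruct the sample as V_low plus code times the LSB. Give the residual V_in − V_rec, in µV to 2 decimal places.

Step size: 5 V ÷ 2^15 = 152.59 µV.
(1.206 − 0)/0.000152588 = 7903.6416; ⌊·⌋ gives code 7903.
V_rec = 0 + 7903·0.000152588 = 1.2059021 V.
Error = 1.206 − 1.2059021 = 9.79004e-05 V = 97.90 µV.

97.90 µV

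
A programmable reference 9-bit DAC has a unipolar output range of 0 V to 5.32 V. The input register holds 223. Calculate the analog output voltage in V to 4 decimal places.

LSB = 5.32 V / 2^9 = 10.391 mV.
V_out = 0 + 223 × 0.0103906 V = 2.31711 V.

2.3171 V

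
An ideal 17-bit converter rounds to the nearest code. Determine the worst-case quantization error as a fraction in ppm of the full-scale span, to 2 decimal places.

3.81 ppm

Rounding → worst-case error = ½ LSB = V_FS/2^18, so 1e+06/262144 = 3.8147 ppm of full scale.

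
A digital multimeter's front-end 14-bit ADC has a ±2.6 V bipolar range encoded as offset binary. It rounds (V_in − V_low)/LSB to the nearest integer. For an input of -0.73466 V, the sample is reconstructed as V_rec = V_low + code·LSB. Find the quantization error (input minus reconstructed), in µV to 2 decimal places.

81.21 µV

Step size: 5.2 V ÷ 2^14 = 317.38 µV.
Scaled input = 5877.2559 LSBs, so code = 5877.
Reconstructed: -0.73474121 V.
V_in − V_rec = 8.12109e-05 V = 81.21 µV.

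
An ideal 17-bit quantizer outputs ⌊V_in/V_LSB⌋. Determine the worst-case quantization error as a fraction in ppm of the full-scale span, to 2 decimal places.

7.63 ppm

Truncating → worst-case error = 1 LSB = V_FS/2^17, so 1e+06/131072 = 7.62939 ppm of full scale.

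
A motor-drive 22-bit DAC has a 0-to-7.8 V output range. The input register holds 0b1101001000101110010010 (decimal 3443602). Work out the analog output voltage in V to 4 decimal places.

6.4039 V

LSB = 7.8 V / 2^22 = 1.86 µV.
Code 0b1101001000101110010010 = 3443602 decimal.
V_out = 0 + 3443602 × 1.85966e-06 V = 6.40395 V.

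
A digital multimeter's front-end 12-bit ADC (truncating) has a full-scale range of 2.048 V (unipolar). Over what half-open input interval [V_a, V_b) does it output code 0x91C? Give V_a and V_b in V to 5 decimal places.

[1.16600 V, 1.16650 V)

LSB = 2.048/2^12 = 0.500 mV.
Code 0x91C = 2332 decimal.
V_a = V_low + 2332·LSB = 1.166 V; V_b = V_low + 2333·LSB = 1.1665 V.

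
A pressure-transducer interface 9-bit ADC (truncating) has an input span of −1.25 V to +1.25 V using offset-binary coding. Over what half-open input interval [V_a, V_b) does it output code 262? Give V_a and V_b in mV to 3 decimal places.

[29.297 mV, 34.180 mV)

LSB = 2.5/2^9 = 4.883 mV.
V_a = V_low + 262·LSB = 0.0292969 V; V_b = V_low + 263·LSB = 0.0341797 V.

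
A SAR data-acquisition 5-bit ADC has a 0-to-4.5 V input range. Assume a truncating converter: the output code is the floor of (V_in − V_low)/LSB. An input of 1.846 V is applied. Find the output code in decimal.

With 32 levels over 4.5 V, one step is 140.625 mV.
(V_in − V_low)/LSB = (1.846 − 0) / 0.140625 = 13.127.
Floor → code 13.

code 13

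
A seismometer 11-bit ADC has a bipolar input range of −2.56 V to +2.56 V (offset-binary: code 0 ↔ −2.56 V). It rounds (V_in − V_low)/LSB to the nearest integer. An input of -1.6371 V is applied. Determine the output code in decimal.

code 369

With 2048 levels over 5.12 V, one step is 2.500 mV.
(V_in − V_low)/LSB = (-1.6371 − (−2.56)) / 0.0025 = 369.160.
Round → code 369.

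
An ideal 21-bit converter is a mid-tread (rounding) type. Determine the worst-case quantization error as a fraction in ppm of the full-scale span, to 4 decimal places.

0.2384 ppm

Rounding → worst-case error = ½ LSB = V_FS/2^22, so 1e+06/4194304 = 0.238419 ppm of full scale.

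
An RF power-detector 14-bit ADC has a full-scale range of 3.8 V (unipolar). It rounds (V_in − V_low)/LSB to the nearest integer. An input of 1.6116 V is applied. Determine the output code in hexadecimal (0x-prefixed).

LSB = 3.8 V / 16384 = 231.93 µV.
Input sits at 6948.541 steps above V_low.
round(6948.541) = 6949.
In hexadecimal (0x-prefixed): 0x1B25.

code 0x1B25 (decimal 6949)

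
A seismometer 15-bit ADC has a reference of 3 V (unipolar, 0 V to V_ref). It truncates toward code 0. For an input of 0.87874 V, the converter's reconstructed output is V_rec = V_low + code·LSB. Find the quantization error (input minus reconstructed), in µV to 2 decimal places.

One LSB is 3 V / 32768 = 91.55 µV.
(0.87874 − 0)/9.15527e-05 = 9598.1841; ⌊·⌋ gives code 9598.
V_rec = 0 + 9598·9.15527e-05 = 0.87872314 V.
Error = 0.87874 − 0.87872314 = 1.68555e-05 V = 16.86 µV.

16.86 µV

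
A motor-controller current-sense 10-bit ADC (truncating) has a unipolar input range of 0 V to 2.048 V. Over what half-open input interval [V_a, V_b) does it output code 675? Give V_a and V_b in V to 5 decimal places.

LSB = 2.048/2^10 = 2.000 mV.
V_a = V_low + 675·LSB = 1.35 V; V_b = V_low + 676·LSB = 1.352 V.

[1.35000 V, 1.35200 V)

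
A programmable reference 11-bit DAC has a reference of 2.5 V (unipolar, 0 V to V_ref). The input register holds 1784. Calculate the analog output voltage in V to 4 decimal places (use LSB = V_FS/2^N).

2.1777 V

LSB = 2.5 V / 2^11 = 1.221 mV.
V_out = 0 + 1784 × 0.0012207 V = 2.17773 V.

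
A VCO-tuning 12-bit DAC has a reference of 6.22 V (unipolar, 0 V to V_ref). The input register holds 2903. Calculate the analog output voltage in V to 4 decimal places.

LSB = 6.22 V / 2^12 = 1.519 mV.
V_out = 0 + 2903 × 0.00151855 V = 4.40836 V.

4.4084 V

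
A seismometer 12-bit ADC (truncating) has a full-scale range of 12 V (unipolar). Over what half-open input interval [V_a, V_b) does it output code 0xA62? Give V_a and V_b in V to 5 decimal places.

[7.78711 V, 7.79004 V)

LSB = 12/2^12 = 2.930 mV.
Code 0xA62 = 2658 decimal.
V_a = V_low + 2658·LSB = 7.78711 V; V_b = V_low + 2659·LSB = 7.79004 V.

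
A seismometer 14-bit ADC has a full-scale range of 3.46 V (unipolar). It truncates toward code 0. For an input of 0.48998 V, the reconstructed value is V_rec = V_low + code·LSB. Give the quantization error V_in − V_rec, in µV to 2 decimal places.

38.59 µV

Step size: 3.46 V ÷ 2^14 = 211.18 µV.
Scaled input = 2320.1828 LSBs, so code = 2320.
Code 2320 maps back to 0 + 2320×0.000211182 V = 0.48994141 V.
Error = 0.48998 − 0.48994141 = 3.85937e-05 V = 38.59 µV.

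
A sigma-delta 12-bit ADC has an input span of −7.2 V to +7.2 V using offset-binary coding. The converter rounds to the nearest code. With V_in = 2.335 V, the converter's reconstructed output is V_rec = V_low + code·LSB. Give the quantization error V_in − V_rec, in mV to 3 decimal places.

0.625 mV

Step size: 14.4 V ÷ 2^12 = 3.516 mV.
Scaled input = 2712.1778 LSBs, so code = 2712.
Reconstructed: 2.334375 V.
Error = 2.335 − 2.334375 = 0.000625 V = 0.625 mV.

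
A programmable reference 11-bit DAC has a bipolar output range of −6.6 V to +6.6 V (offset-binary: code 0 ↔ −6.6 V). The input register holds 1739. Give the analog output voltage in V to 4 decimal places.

4.6084 V

LSB = 13.2 V / 2^11 = 6.445 mV.
V_out = (−6.6) + 1739 × 0.00644531 V = 4.6084 V.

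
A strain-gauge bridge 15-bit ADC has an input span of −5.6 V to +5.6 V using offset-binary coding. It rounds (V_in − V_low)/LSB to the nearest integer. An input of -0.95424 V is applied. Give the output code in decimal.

With 32768 levels over 11.2 V, one step is 341.80 µV.
(V_in − V_low)/LSB = (-0.95424 − (−5.6)) / 0.000341797 = 13592.166.
round(13592.166) = 13592.

code 13592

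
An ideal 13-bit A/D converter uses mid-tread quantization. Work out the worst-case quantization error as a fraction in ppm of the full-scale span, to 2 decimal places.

Rounding → worst-case error = ½ LSB = V_FS/2^14, so 1e+06/16384 = 61.0352 ppm of full scale.

61.04 ppm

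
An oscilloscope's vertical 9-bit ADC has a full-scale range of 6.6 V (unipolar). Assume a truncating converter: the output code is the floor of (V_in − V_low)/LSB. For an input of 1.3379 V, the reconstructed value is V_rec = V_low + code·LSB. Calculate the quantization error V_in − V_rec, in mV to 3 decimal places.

Step size: 6.6 V ÷ 2^9 = 12.891 mV.
(V_in − V_low)/LSB = (1.3379 − 0)/0.0128906 = 103.7886 → code 103 (floor).
Reconstructed: 1.3277344 V.
Difference: 0.0101656 V → 10.166 mV.

10.166 mV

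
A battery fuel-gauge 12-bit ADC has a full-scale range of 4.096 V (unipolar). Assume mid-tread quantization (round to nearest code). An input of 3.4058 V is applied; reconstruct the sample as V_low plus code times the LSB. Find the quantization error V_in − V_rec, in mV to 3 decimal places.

-0.200 mV

Step size: 4.096 V ÷ 2^12 = 1.000 mV.
(V_in − V_low)/LSB = (3.4058 − 0)/0.001 = 3405.8000 → code 3406 (round).
Reconstructed: 3.406 V.
V_in − V_rec = -0.0002 V = -0.200 mV.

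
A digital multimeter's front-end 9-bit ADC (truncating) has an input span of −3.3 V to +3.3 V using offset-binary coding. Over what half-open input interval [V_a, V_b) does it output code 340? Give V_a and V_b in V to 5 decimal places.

[1.08281 V, 1.09570 V)

LSB = 6.6/2^9 = 12.891 mV.
V_a = V_low + 340·LSB = 1.08281 V; V_b = V_low + 341·LSB = 1.0957 V.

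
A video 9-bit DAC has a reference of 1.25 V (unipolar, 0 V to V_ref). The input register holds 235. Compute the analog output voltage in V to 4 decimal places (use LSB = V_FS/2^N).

LSB = 1.25 V / 2^9 = 2.441 mV.
V_out = 0 + 235 × 0.00244141 V = 0.57373 V.

0.5737 V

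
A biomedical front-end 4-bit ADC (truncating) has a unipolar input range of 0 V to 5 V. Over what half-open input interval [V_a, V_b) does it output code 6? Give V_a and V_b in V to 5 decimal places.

[1.87500 V, 2.18750 V)

LSB = 5/2^4 = 312.500 mV.
V_a = V_low + 6·LSB = 1.875 V; V_b = V_low + 7·LSB = 2.1875 V.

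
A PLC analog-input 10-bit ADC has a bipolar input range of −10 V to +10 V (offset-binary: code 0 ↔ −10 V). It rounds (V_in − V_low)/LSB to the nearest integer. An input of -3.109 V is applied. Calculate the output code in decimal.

code 353

With 1024 levels over 20 V, one step is 19.531 mV.
(-3.109 − (−10)) / 0.0195312 = 352.819 LSBs.
So the output code is 353.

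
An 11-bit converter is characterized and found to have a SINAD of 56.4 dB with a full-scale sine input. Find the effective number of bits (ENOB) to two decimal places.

ENOB = (SINAD − 1.76) / 6.02 = (56.4 − 1.76)/6.02 = 9.076.

9.08 bits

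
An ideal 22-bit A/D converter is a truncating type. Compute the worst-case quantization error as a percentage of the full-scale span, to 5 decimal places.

Truncating → worst-case error = 1 LSB = V_FS/2^22, so 100/4194304 = 2.38419e-05 % of full scale.

0.00002 %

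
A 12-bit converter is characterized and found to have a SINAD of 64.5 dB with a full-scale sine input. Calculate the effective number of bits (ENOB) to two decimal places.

ENOB = (SINAD − 1.76) / 6.02 = (64.5 − 1.76)/6.02 = 10.422.

10.42 bits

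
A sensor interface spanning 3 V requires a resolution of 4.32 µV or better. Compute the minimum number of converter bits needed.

20 bits

Number of steps required ≥ 3 V / 4.32 µV = 694444.44.
Need 2^N ≥ 694444.44; 2^19 = 524288, 2^20 = 1048576.
Minimum N = 20.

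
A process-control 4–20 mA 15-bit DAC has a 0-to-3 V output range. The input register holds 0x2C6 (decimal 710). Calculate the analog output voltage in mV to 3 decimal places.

65.002 mV

LSB = 3 V / 2^15 = 91.55 µV.
Code 0x2C6 = 710 decimal.
V_out = 0 + 710 × 9.15527e-05 V = 0.0650024 V.
= 65.002 mV.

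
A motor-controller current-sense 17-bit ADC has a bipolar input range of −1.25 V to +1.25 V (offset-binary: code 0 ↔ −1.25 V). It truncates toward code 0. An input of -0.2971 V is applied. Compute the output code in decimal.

code 49959

With 131072 levels over 2.5 V, one step is 19.07 µV.
Input sits at 49959.404 steps above V_low.
Floor → code 49959.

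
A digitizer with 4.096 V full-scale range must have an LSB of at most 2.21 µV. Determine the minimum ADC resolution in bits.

21 bits

Number of steps required ≥ 4.096 V / 2.21 µV = 1853393.67.
Need 2^N ≥ 1853393.67; 2^20 = 1048576, 2^21 = 2097152.
Minimum N = 21.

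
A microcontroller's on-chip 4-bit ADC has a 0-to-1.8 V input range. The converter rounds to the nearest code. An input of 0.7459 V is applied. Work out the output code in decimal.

code 7

Full-scale span = 1.8 V; LSB = 1.8/2^4 = 112.500 mV.
Input sits at 6.630 steps above V_low.
Round → code 7.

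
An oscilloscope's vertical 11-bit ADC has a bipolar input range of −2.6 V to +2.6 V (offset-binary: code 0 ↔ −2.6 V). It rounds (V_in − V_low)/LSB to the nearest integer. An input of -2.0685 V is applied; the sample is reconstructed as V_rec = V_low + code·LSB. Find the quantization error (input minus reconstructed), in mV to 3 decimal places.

Step size: 5.2 V ÷ 2^11 = 2.539 mV.
(V_in − V_low)/LSB = (-2.0685 − (−2.6))/0.00253906 = 209.3292 → code 209 (round).
Code 209 maps back to (−2.6) + 209×0.00253906 V = -2.0693359 V.
V_in − V_rec = 0.000835937 V = 0.836 mV.

0.836 mV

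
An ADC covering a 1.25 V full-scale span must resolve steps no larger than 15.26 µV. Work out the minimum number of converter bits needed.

17 bits

Number of steps required ≥ 1.25 V / 15.26 µV = 81913.50.
Need 2^N ≥ 81913.50; 2^16 = 65536, 2^17 = 131072.
Minimum N = 17.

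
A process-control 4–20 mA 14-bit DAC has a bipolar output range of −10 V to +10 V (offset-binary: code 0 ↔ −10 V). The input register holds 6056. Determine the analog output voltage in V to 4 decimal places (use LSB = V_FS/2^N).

-2.6074 V

LSB = 20 V / 2^14 = 1.221 mV.
V_out = (−10) + 6056 × 0.0012207 V = -2.60742 V.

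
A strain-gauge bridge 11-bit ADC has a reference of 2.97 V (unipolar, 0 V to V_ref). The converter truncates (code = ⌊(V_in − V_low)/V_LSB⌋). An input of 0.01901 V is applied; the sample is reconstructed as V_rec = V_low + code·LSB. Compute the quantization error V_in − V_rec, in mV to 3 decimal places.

LSB = 2.97/2^11 = 1.450 mV.
(0.01901 − 0)/0.0014502 = 13.1086; ⌊·⌋ gives code 13.
Reconstructed: 0.018852539 V.
V_in − V_rec = 0.000157461 V = 0.157 mV.

0.157 mV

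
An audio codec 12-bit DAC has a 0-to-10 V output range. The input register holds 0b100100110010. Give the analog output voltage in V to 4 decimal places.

5.7471 V

LSB = 10 V / 2^12 = 2.441 mV.
Code 0b100100110010 = 2354 decimal.
V_out = 0 + 2354 × 0.00244141 V = 5.74707 V.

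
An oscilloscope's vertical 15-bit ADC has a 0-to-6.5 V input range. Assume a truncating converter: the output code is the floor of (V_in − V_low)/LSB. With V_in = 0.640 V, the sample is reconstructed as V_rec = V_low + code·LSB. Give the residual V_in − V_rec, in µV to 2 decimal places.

Step size: 6.5 V ÷ 2^15 = 198.36 µV.
Scaled input = 3226.3877 LSBs, so code = 3226.
Code 3226 maps back to 0 + 3226×0.000198364 V = 0.6399231 V.
Difference: 7.69043e-05 V → 76.90 µV.

76.90 µV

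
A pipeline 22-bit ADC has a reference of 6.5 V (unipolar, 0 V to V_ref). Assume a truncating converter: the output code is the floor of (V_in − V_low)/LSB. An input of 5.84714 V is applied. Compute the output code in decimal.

Full-scale span = 6.5 V; LSB = 6.5/2^22 = 1.55 µV.
(V_in − V_low)/LSB = (5.84714 − 0) / 1.54972e-06 = 3773028.106.
So the output code is 3773028.

code 3773028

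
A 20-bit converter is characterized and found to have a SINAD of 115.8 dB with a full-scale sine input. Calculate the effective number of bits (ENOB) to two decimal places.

ENOB = (SINAD − 1.76) / 6.02 = (115.8 − 1.76)/6.02 = 18.944.

18.94 bits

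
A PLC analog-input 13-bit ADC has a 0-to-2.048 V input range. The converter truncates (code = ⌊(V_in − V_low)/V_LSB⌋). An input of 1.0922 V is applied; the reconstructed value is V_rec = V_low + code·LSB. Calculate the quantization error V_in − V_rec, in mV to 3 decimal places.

0.200 mV

LSB = 2.048/2^13 = 250.00 µV.
(1.0922 − 0)/0.00025 = 4368.8000; ⌊·⌋ gives code 4368.
V_rec = 0 + 4368·0.00025 = 1.092 V.
Difference: 0.0002 V → 0.200 mV.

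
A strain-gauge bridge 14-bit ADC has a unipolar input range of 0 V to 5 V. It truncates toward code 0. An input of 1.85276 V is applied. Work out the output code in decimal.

code 6071

LSB = 5 V / 16384 = 305.18 µV.
(V_in − V_low)/LSB = (1.85276 − 0) / 0.000305176 = 6071.124.
So the output code is 6071.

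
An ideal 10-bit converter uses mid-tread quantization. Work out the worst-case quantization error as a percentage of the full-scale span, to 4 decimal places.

Rounding → worst-case error = ½ LSB = V_FS/2^11, so 100/2048 = 0.0488281 % of full scale.

0.0488 %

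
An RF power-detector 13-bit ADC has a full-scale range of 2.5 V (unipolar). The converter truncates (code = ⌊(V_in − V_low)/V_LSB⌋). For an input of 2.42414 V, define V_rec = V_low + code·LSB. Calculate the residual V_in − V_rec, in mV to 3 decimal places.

0.129 mV

LSB = 2.5/2^13 = 305.18 µV.
Scaled input = 7943.4220 LSBs, so code = 7943.
Reconstructed: 2.4240112 V.
Error = 2.42414 − 2.4240112 = 0.00012877 V = 0.129 mV.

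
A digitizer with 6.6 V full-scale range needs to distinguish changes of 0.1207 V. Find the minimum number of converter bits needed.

Number of steps required ≥ 6.6 V / 0.1207 V = 54.68.
Need 2^N ≥ 54.68; 2^5 = 32, 2^6 = 64.
Minimum N = 6.

6 bits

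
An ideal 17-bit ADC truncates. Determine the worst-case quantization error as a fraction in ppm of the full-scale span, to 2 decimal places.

7.63 ppm

Truncating → worst-case error = 1 LSB = V_FS/2^17, so 1e+06/131072 = 7.62939 ppm of full scale.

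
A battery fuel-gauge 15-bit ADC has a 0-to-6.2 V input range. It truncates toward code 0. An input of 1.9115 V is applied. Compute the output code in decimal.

Full-scale span = 6.2 V; LSB = 6.2/2^15 = 189.21 µV.
Input sits at 10102.586 steps above V_low.
Floor → code 10102.

code 10102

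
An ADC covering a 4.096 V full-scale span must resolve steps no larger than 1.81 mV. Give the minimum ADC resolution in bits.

Number of steps required ≥ 4.096 V / 1.81 mV = 2262.98.
Need 2^N ≥ 2262.98; 2^11 = 2048, 2^12 = 4096.
Minimum N = 12.

12 bits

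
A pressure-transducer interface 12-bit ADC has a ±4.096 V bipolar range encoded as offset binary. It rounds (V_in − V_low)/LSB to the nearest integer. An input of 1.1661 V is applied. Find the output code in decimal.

code 2631

With 4096 levels over 8.192 V, one step is 2.000 mV.
(V_in − V_low)/LSB = (1.1661 − (−4.096)) / 0.002 = 2631.050.
round(2631.050) = 2631.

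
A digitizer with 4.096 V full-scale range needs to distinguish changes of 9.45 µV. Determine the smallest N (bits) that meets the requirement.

Number of steps required ≥ 4.096 V / 9.45 µV = 433439.15.
Need 2^N ≥ 433439.15; 2^18 = 262144, 2^19 = 524288.
Minimum N = 19.

19 bits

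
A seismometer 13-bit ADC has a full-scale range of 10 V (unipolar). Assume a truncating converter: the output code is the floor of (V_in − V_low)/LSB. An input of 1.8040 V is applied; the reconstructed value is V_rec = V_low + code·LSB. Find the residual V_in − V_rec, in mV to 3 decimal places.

1.021 mV

LSB = 10/2^13 = 1.221 mV.
(1.8040 − 0)/0.0012207 = 1477.8368; ⌊·⌋ gives code 1477.
Reconstructed: 1.8029785 V.
Difference: 0.00102148 V → 1.021 mV.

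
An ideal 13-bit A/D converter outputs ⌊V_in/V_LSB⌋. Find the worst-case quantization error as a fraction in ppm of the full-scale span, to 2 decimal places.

Truncating → worst-case error = 1 LSB = V_FS/2^13, so 1e+06/8192 = 122.07 ppm of full scale.

122.07 ppm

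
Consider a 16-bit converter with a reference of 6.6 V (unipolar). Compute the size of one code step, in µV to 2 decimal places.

Full-scale span = 6.6 V.
LSB = 6.6 / 2^16 = 6.6 / 65536 = 0.000100708 V = 100.71 µV.

100.71 µV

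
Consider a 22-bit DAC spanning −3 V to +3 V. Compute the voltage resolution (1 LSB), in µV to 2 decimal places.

1.43 µV

Full-scale span = 6 V.
LSB = 6 / 2^22 = 6 / 4194304 = 1.43051e-06 V = 1.43 µV.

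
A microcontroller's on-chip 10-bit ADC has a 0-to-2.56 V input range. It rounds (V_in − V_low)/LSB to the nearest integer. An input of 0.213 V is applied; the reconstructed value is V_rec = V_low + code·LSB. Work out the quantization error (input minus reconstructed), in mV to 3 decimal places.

One LSB is 2.56 V / 1024 = 2.500 mV.
(0.213 − 0)/0.0025 = 85.2000; round gives code 85.
V_rec = 0 + 85·0.0025 = 0.2125 V.
Error = 0.213 − 0.2125 = 0.0005 V = 0.500 mV.

0.500 mV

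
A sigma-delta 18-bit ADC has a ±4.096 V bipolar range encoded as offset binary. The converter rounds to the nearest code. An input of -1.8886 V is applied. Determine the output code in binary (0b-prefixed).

With 262144 levels over 8.192 V, one step is 31.25 µV.
(-1.8886 − (−4.096)) / 3.125e-05 = 70636.800 LSBs.
So the output code is 70637.
In binary (0b-prefixed): 0b10001001111101101.

code 0b10001001111101101 (decimal 70637)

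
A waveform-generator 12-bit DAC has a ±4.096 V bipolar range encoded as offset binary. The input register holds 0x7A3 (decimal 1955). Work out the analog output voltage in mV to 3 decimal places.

LSB = 8.192 V / 2^12 = 2.000 mV.
Code 0x7A3 = 1955 decimal.
V_out = (−4.096) + 1955 × 0.002 V = -0.186 V.
= -186.000 mV.

-186.000 mV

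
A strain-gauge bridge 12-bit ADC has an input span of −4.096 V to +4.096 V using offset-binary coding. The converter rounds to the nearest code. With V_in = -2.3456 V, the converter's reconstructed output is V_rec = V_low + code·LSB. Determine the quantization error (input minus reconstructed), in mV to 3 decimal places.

LSB = 8.192/2^12 = 2.000 mV.
Scaled input = 875.2000 LSBs, so code = 875.
Code 875 maps back to (−4.096) + 875×0.002 V = -2.346 V.
Error = -2.3456 − (−2.346) = 0.0004 V = 0.400 mV.

0.400 mV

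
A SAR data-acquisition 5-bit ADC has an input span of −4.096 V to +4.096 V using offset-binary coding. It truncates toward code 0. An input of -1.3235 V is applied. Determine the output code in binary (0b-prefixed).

code 0b1010 (decimal 10)

With 32 levels over 8.192 V, one step is 256.000 mV.
(-1.3235 − (−4.096)) / 0.256 = 10.830 LSBs.
⌊·⌋(10.830) = 10.
In binary (0b-prefixed): 0b1010.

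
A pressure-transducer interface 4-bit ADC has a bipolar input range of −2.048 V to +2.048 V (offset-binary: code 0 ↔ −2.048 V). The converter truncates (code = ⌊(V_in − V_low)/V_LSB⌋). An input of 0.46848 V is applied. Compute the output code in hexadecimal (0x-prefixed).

With 16 levels over 4.096 V, one step is 256.000 mV.
Input sits at 9.830 steps above V_low.
So the output code is 9.
In hexadecimal (0x-prefixed): 0x9.

code 0x9 (decimal 9)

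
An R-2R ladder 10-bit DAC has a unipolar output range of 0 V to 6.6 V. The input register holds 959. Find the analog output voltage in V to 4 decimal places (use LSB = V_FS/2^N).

LSB = 6.6 V / 2^10 = 6.445 mV.
V_out = 0 + 959 × 0.00644531 V = 6.18105 V.

6.1811 V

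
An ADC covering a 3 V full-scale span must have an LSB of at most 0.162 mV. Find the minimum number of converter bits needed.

Number of steps required ≥ 3 V / 0.162 mV = 18518.52.
Need 2^N ≥ 18518.52; 2^14 = 16384, 2^15 = 32768.
Minimum N = 15.

15 bits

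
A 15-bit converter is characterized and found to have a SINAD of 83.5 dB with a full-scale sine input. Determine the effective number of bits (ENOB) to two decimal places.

ENOB = (SINAD − 1.76) / 6.02 = (83.5 − 1.76)/6.02 = 13.578.

13.58 bits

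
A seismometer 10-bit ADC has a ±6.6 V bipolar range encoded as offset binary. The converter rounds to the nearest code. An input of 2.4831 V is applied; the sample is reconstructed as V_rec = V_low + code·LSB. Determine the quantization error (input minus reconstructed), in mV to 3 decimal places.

LSB = 13.2/2^10 = 12.891 mV.
Scaled input = 704.6284 LSBs, so code = 705.
Reconstructed: 2.4878906 V.
Error = 2.4831 − 2.4878906 = -0.00479062 V = -4.791 mV.

-4.791 mV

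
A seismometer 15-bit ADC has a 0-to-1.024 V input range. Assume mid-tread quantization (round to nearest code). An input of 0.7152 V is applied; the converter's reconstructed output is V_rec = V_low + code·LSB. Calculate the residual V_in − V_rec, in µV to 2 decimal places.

12.50 µV

Step size: 1.024 V ÷ 2^15 = 31.25 µV.
Scaled input = 22886.4000 LSBs, so code = 22886.
Code 22886 maps back to 0 + 22886×3.125e-05 V = 0.7151875 V.
Error = 0.7152 − 0.7151875 = 1.25e-05 V = 12.50 µV.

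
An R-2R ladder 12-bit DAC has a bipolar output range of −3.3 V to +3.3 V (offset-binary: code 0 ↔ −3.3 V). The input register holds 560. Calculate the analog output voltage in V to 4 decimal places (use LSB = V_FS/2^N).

LSB = 6.6 V / 2^12 = 1.611 mV.
V_out = (−3.3) + 560 × 0.00161133 V = -2.39766 V.

-2.3977 V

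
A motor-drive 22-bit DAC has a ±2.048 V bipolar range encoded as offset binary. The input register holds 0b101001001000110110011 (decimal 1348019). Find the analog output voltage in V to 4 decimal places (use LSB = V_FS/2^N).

LSB = 4.096 V / 2^22 = 0.98 µV.
Code 0b101001001000110110011 = 1348019 decimal.
V_out = (−2.048) + 1348019 × 9.76563e-07 V = -0.731575 V.

-0.7316 V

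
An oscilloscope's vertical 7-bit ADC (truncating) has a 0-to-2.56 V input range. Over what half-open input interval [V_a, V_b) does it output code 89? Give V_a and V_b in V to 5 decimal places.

[1.78000 V, 1.80000 V)

LSB = 2.56/2^7 = 20.000 mV.
V_a = V_low + 89·LSB = 1.78 V; V_b = V_low + 90·LSB = 1.8 V.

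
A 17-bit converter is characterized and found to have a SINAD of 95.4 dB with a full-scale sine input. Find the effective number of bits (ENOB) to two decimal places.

ENOB = (SINAD − 1.76) / 6.02 = (95.4 − 1.76)/6.02 = 15.555.

15.55 bits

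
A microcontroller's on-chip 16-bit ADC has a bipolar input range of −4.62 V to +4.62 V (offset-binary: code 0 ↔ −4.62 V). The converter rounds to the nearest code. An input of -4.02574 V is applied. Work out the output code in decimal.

code 4215

With 65536 levels over 9.24 V, one step is 140.99 µV.
(-4.02574 − (−4.62)) / 0.000140991 = 4214.873 LSBs.
Round → code 4215.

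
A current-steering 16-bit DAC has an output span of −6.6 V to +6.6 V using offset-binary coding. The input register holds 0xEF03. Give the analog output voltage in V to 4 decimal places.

5.7240 V

LSB = 13.2 V / 2^16 = 201.42 µV.
Code 0xEF03 = 61187 decimal.
V_out = (−6.6) + 61187 × 0.000201416 V = 5.72404 V.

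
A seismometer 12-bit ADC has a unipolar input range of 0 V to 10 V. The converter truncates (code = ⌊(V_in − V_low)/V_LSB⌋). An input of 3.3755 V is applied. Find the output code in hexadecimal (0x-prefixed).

code 0x566 (decimal 1382)

Full-scale span = 10 V; LSB = 10/2^12 = 2.441 mV.
(3.3755 − 0) / 0.00244141 = 1382.605 LSBs.
⌊·⌋(1382.605) = 1382.
In hexadecimal (0x-prefixed): 0x566.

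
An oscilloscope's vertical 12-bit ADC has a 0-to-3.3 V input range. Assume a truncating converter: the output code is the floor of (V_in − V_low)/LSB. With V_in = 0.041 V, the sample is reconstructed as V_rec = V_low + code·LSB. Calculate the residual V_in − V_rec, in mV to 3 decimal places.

0.717 mV

LSB = 3.3/2^12 = 0.806 mV.
(0.041 − 0)/0.000805664 = 50.8897; ⌊·⌋ gives code 50.
Code 50 maps back to 0 + 50×0.000805664 V = 0.040283203 V.
Difference: 0.000716797 V → 0.717 mV.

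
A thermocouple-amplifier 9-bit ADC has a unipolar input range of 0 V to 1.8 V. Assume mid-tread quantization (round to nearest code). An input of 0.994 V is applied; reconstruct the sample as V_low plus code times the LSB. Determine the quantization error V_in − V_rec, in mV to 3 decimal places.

-0.922 mV

LSB = 1.8/2^9 = 3.516 mV.
(0.994 − 0)/0.00351563 = 282.7378; round gives code 283.
Code 283 maps back to 0 + 283×0.00351563 V = 0.99492187 V.
V_in − V_rec = -0.000921875 V = -0.922 mV.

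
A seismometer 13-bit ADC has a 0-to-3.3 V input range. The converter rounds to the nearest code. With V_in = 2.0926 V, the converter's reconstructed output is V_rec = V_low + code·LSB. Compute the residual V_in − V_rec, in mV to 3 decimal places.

-0.112 mV

One LSB is 3.3 V / 8192 = 402.83 µV.
Scaled input = 5194.7210 LSBs, so code = 5195.
V_rec = 0 + 5195·0.000402832 = 2.0927124 V.
Error = 2.0926 − 2.0927124 = -0.000112402 V = -0.112 mV.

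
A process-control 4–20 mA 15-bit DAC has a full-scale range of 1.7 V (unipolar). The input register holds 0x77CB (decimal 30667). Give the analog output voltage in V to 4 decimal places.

1.5910 V

LSB = 1.7 V / 2^15 = 51.88 µV.
Code 0x77CB = 30667 decimal.
V_out = 0 + 30667 × 5.18799e-05 V = 1.591 V.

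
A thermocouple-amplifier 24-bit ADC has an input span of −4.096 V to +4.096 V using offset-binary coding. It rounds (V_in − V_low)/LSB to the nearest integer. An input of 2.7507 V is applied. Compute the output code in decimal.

Full-scale span = 8.192 V; LSB = 8.192/2^24 = 0.49 µV.
(V_in − V_low)/LSB = (2.7507 − (−4.096)) / 4.88281e-07 = 14022041.600.
round(14022041.600) = 14022042.

code 14022042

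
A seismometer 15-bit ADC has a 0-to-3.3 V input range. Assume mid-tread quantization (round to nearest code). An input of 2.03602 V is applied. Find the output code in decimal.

Full-scale span = 3.3 V; LSB = 3.3/2^15 = 100.71 µV.
(2.03602 − 0) / 0.000100708 = 20217.062 LSBs.
Round → code 20217.

code 20217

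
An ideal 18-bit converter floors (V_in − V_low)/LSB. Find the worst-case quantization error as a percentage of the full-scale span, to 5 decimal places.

Truncating → worst-case error = 1 LSB = V_FS/2^18, so 100/262144 = 0.00038147 % of full scale.

0.00038 %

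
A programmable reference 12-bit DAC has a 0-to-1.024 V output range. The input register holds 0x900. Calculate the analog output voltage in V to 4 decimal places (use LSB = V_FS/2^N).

LSB = 1.024 V / 2^12 = 250.00 µV.
Code 0x900 = 2304 decimal.
V_out = 0 + 2304 × 0.00025 V = 0.576 V.

0.5760 V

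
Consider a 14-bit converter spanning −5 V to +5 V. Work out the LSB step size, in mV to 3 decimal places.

Full-scale span = 10 V.
LSB = 10 / 2^14 = 10 / 16384 = 0.000610352 V = 0.610 mV.

0.610 mV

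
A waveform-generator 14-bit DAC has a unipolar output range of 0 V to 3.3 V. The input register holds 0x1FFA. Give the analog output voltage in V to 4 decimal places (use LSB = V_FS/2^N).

LSB = 3.3 V / 2^14 = 201.42 µV.
Code 0x1FFA = 8186 decimal.
V_out = 0 + 8186 × 0.000201416 V = 1.64879 V.

1.6488 V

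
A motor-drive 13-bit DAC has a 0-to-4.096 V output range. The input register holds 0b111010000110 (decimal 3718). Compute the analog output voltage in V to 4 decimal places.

1.8590 V

LSB = 4.096 V / 2^13 = 0.500 mV.
Code 0b111010000110 = 3718 decimal.
V_out = 0 + 3718 × 0.0005 V = 1.859 V.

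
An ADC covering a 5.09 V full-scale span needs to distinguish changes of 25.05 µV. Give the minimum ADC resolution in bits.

Number of steps required ≥ 5.09 V / 25.05 µV = 203193.61.
Need 2^N ≥ 203193.61; 2^17 = 131072, 2^18 = 262144.
Minimum N = 18.

18 bits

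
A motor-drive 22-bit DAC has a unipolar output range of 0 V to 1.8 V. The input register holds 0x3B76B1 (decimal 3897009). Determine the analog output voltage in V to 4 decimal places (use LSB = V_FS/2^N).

LSB = 1.8 V / 2^22 = 0.43 µV.
Code 0x3B76B1 = 3897009 decimal.
V_out = 0 + 3897009 × 4.29153e-07 V = 1.67241 V.

1.6724 V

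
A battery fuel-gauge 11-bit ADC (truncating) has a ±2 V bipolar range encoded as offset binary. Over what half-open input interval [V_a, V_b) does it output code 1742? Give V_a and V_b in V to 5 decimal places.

LSB = 4/2^11 = 1.953 mV.
V_a = V_low + 1742·LSB = 1.40234 V; V_b = V_low + 1743·LSB = 1.4043 V.

[1.40234 V, 1.40430 V)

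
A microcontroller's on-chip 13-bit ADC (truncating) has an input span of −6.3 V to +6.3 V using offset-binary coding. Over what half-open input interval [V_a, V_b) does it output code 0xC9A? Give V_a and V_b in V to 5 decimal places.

[-1.33813 V, -1.33660 V)

LSB = 12.6/2^13 = 1.538 mV.
Code 0xC9A = 3226 decimal.
V_a = V_low + 3226·LSB = -1.33813 V; V_b = V_low + 3227·LSB = -1.3366 V.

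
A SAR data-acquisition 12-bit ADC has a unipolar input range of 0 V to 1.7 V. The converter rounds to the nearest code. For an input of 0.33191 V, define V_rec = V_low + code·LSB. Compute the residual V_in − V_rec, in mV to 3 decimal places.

Step size: 1.7 V ÷ 2^12 = 415.04 µV.
Scaled input = 799.7079 LSBs, so code = 800.
Reconstructed: 0.33203125 V.
V_in − V_rec = -0.00012125 V = -0.121 mV.

-0.121 mV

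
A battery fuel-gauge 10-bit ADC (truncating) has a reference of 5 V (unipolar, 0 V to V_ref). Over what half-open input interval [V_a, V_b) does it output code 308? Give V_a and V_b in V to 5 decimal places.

[1.50391 V, 1.50879 V)

LSB = 5/2^10 = 4.883 mV.
V_a = V_low + 308·LSB = 1.50391 V; V_b = V_low + 309·LSB = 1.50879 V.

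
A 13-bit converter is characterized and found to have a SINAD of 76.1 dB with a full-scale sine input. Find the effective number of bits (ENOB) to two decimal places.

12.35 bits

ENOB = (SINAD − 1.76) / 6.02 = (76.1 − 1.76)/6.02 = 12.349.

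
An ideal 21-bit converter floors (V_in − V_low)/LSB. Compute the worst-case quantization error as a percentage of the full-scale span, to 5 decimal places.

0.00005 %

Truncating → worst-case error = 1 LSB = V_FS/2^21, so 100/2097152 = 4.76837e-05 % of full scale.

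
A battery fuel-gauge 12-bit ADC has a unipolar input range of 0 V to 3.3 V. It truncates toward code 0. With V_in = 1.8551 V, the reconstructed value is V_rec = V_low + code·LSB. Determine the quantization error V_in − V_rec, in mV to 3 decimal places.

0.461 mV

One LSB is 3.3 V / 4096 = 0.806 mV.
(1.8551 − 0)/0.000805664 = 2302.5726; ⌊·⌋ gives code 2302.
Reconstructed: 1.8546387 V.
V_in − V_rec = 0.000461328 V = 0.461 mV.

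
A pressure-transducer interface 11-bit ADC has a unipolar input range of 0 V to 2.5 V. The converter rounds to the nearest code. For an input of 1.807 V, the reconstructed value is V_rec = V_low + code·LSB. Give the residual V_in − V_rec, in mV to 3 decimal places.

One LSB is 2.5 V / 2048 = 1.221 mV.
(V_in − V_low)/LSB = (1.807 − 0)/0.0012207 = 1480.2944 → code 1480 (round).
Code 1480 maps back to 0 + 1480×0.0012207 V = 1.8066406 V.
V_in − V_rec = 0.000359375 V = 0.359 mV.

0.359 mV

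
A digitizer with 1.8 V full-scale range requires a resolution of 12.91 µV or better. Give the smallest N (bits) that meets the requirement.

18 bits

Number of steps required ≥ 1.8 V / 12.91 µV = 139426.80.
Need 2^N ≥ 139426.80; 2^17 = 131072, 2^18 = 262144.
Minimum N = 18.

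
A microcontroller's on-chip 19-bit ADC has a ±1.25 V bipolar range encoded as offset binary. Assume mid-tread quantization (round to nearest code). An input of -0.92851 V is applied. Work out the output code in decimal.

code 67421

LSB = 2.5 V / 524288 = 4.77 µV.
(-0.92851 − (−1.25)) / 4.76837e-06 = 67421.340 LSBs.
So the output code is 67421.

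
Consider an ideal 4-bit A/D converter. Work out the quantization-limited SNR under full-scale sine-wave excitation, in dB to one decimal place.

25.8 dB

SNR ≈ 6.02·N + 1.76 dB = 6.02·4 + 1.76 = 25.84 dB.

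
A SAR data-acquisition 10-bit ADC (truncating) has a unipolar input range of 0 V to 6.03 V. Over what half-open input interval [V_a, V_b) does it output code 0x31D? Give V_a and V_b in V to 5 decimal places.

LSB = 6.03/2^10 = 5.889 mV.
Code 0x31D = 797 decimal.
V_a = V_low + 797·LSB = 4.69327 V; V_b = V_low + 798·LSB = 4.69916 V.

[4.69327 V, 4.69916 V)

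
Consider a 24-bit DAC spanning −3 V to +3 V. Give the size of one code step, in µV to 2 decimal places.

Full-scale span = 6 V.
LSB = 6 / 2^24 = 6 / 16777216 = 3.57628e-07 V = 0.36 µV.

0.36 µV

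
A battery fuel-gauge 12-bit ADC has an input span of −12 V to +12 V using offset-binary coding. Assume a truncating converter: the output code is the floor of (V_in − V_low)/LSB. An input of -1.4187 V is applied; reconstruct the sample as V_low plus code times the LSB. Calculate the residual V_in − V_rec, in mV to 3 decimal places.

One LSB is 24 V / 4096 = 5.859 mV.
Scaled input = 1805.8752 LSBs, so code = 1805.
V_rec = (−12) + 1805·0.00585938 = -1.4238281 V.
Error = -1.4187 − (−1.4238281) = 0.00512812 V = 5.128 mV.

5.128 mV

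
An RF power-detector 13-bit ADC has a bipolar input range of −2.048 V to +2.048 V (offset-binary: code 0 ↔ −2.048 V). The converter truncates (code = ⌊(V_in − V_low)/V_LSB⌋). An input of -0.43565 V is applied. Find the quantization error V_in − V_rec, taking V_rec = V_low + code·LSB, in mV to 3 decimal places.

Step size: 4.096 V ÷ 2^13 = 0.500 mV.
(V_in − V_low)/LSB = (-0.43565 − (−2.048))/0.0005 = 3224.7000 → code 3224 (floor).
Reconstructed: -0.436 V.
Difference: 0.00035 V → 0.350 mV.

0.350 mV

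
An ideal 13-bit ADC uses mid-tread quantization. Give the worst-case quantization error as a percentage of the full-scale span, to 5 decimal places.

0.00610 %

Rounding → worst-case error = ½ LSB = V_FS/2^14, so 100/16384 = 0.00610352 % of full scale.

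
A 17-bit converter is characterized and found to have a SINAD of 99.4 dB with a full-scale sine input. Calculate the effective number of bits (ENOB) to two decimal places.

16.22 bits

ENOB = (SINAD − 1.76) / 6.02 = (99.4 − 1.76)/6.02 = 16.219.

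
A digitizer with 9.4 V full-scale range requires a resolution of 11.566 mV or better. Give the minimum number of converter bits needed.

10 bits

Number of steps required ≥ 9.4 V / 11.566 mV = 812.73.
Need 2^N ≥ 812.73; 2^9 = 512, 2^10 = 1024.
Minimum N = 10.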